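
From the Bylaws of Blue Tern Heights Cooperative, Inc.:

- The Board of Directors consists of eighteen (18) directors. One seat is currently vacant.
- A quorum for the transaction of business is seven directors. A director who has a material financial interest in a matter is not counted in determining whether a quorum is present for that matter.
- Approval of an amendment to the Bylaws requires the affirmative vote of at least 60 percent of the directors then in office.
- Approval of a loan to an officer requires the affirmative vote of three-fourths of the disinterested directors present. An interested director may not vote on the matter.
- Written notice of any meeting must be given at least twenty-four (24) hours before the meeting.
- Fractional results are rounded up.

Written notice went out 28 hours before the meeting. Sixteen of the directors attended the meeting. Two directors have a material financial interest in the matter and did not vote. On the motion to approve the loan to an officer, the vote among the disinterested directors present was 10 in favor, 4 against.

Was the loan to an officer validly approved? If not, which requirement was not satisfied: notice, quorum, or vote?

Notice: 28 hours given; 24 required (28 ≥ 24). Satisfied.
Quorum: 16 present, but the 2 interested directors do not count, leaving 14. Quorum is 7. Satisfied.
Vote: the loan to an officer requires three-fourths of the disinterested directors present (16 − 2 = 14). 3/4 of 14 = 10.50, rounded up to 11, so 11 affirmative votes are needed; 10 voted in favor. Not satisfied.

Invalid — vote requirement not satisfied.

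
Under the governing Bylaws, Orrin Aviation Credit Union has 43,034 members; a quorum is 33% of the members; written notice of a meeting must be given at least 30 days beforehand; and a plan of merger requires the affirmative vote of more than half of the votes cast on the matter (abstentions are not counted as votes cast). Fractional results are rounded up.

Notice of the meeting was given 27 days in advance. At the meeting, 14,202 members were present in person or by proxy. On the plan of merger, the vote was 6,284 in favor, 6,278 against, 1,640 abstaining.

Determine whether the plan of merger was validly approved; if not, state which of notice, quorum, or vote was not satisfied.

Invalid — notice requirement not satisfied.

Notice: 27 days given; 30 required. Not satisfied.
Quorum: 33% of 43,034 = 14,201.22, rounded up to 14,202; 14,202 present. Satisfied.
Vote: requires a majority of the votes cast (14,202 − 1,640 abstaining = 12,562); a majority of 12562 is 6282, so 6,282 needed; 6,284 in favor. Satisfied.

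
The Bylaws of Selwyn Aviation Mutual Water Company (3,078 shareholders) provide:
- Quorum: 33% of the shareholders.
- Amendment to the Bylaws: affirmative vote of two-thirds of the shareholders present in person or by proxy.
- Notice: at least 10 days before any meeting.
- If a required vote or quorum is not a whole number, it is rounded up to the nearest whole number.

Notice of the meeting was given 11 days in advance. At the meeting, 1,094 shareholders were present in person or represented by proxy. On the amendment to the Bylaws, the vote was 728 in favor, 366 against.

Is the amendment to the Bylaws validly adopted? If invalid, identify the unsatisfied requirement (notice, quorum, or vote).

Invalid — vote requirement not satisfied.

Notice: 11 days given; 10 required. Satisfied.
Quorum: 33% of 3,078 = 1,015.74, rounded up to 1,016; 1,094 present. Satisfied.
Vote: requires two-thirds of those present (1,094); 2/3 of 1094 = 729.33, rounded up to 730, so 730 needed; 728 in favor. Not satisfied.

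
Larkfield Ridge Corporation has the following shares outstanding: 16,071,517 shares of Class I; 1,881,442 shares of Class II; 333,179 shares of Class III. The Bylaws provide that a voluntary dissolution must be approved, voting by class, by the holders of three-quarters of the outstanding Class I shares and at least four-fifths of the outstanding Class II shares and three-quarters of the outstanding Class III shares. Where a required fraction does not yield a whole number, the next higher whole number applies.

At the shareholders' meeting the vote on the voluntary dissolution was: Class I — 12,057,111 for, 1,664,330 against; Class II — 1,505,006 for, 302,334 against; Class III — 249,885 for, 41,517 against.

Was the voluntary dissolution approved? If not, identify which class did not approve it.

Class I: 3/4 of 16071517 = 12053637.75, rounded up to 12053638; 12,053,638 required, 12,057,111 in favor — approved.
Class II: 4/5 of 1881442 = 1505153.60, rounded up to 1505154; 1,505,154 required, 1,505,006 in favor — not approved.
Class III: 3/4 of 333179 = 249884.25, rounded up to 249885; 249,885 required, 249,885 in favor — approved.

Not approved — the Class II shares did not give the required vote.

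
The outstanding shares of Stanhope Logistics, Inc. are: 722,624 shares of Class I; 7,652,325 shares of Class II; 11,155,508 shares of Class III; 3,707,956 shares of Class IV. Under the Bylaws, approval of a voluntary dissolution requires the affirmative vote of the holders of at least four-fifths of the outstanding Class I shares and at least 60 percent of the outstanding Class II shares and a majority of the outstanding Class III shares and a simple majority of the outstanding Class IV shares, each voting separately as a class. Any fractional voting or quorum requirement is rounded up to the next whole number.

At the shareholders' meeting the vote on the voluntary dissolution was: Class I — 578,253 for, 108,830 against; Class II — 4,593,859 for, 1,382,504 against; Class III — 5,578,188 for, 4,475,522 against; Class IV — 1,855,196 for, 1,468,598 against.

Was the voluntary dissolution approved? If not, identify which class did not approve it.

Class I: 4/5 of 722624 = 578099.20, rounded up to 578100; 578,100 required, 578,253 in favor — approved.
Class II: 3/5 of 7652325 = 4591395; 4,591,395 required, 4,593,859 in favor — approved.
Class III: a majority of 11155508 is 5577755; 5,577,755 required, 5,578,188 in favor — approved.
Class IV: a majority of 3707956 is 1853979; 1,853,979 required, 1,855,196 in favor — approved.

Approved — every class gave the required vote.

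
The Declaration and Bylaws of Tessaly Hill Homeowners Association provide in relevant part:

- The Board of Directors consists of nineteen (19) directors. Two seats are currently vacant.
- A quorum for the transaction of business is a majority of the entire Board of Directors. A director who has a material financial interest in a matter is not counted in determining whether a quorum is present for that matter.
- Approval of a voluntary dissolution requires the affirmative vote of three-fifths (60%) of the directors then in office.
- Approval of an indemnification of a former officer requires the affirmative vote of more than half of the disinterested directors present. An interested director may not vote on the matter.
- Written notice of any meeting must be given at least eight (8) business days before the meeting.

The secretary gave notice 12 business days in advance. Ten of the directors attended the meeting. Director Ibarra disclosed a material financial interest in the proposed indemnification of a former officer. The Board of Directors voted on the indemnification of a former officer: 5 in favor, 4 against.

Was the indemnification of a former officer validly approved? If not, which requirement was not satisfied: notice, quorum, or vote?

Invalid — quorum requirement not satisfied.

Notice: 12 business days given; 8 required (12 ≥ 8). Satisfied.
Quorum: 10 present, but the 1 interested director does not count, leaving 9. Quorum is 10. Not satisfied.
Vote: the indemnification of a former officer requires a majority of the disinterested directors present (10 − 1 = 9). A majority of 9 is 5, so 5 affirmative votes are needed; 5 voted in favor. Satisfied. (Moot — without a quorum no business can be validly transacted.)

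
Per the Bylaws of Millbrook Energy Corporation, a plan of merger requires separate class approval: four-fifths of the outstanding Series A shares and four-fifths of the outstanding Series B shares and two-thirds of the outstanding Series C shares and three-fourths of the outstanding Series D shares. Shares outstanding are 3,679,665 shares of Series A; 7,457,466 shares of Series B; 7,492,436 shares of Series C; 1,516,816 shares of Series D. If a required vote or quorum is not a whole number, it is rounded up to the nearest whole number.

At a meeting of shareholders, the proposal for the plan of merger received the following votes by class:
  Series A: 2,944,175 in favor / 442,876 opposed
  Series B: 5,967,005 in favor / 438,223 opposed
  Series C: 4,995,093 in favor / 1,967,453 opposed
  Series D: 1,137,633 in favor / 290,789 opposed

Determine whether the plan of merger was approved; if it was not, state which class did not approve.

Approved — every class gave the required vote.

Series A: 4/5 of 3679665 = 2943732; 2,943,732 required, 2,944,175 in favor — approved.
Series B: 4/5 of 7457466 = 5965972.80, rounded up to 5965973; 5,965,973 required, 5,967,005 in favor — approved.
Series C: 2/3 of 7492436 = 4994957.33, rounded up to 4994958; 4,994,958 required, 4,995,093 in favor — approved.
Series D: 3/4 of 1516816 = 1137612; 1,137,612 required, 1,137,633 in favor — approved.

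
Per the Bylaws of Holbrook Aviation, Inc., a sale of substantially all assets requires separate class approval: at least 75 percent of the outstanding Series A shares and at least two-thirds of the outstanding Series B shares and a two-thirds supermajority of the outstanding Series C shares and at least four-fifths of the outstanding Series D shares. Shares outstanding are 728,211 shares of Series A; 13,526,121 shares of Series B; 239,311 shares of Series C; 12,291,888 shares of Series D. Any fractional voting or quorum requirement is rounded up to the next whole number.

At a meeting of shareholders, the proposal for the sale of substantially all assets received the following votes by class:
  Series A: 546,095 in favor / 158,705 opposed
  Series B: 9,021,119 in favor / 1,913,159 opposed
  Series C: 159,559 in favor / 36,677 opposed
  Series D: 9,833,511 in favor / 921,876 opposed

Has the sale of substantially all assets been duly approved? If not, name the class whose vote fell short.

Series A: 3/4 of 728211 = 546158.25, rounded up to 546159; 546,159 required, 546,095 in favor — not approved.
Series B: 2/3 of 13526121 = 9017414; 9,017,414 required, 9,021,119 in favor — approved.
Series C: 2/3 of 239311 = 159540.67, rounded up to 159541; 159,541 required, 159,559 in favor — approved.
Series D: 4/5 of 12291888 = 9833510.40, rounded up to 9833511; 9,833,511 required, 9,833,511 in favor — approved.

Not approved — the Series A shares did not give the required vote.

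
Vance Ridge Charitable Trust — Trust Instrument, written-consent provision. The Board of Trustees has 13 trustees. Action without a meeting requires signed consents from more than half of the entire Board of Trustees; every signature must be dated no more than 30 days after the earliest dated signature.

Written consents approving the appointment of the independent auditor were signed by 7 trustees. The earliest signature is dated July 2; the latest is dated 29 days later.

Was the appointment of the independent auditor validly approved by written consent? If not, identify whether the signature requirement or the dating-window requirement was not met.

Signatures required: more than half of 13 — a majority of 13 is 7, so 7 needed; 7 signed. Sufficient.
Dating window: the latest signature is 29 days after the earliest; the limit is 30 days. Within the window.

Effective — both the signature and dating-window requirements are satisfied.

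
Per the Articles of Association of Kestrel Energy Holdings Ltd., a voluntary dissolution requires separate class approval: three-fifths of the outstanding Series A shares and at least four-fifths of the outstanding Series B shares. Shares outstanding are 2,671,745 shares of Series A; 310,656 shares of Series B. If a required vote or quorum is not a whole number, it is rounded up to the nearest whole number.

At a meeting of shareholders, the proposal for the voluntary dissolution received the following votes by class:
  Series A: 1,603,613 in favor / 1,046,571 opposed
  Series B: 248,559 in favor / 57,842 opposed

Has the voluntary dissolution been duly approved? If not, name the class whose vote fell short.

Approved — every class gave the required vote.

Series A: 3/5 of 2671745 = 1603047; 1,603,047 required, 1,603,613 in favor — approved.
Series B: 4/5 of 310656 = 248524.80, rounded up to 248525; 248,525 required, 248,559 in favor — approved.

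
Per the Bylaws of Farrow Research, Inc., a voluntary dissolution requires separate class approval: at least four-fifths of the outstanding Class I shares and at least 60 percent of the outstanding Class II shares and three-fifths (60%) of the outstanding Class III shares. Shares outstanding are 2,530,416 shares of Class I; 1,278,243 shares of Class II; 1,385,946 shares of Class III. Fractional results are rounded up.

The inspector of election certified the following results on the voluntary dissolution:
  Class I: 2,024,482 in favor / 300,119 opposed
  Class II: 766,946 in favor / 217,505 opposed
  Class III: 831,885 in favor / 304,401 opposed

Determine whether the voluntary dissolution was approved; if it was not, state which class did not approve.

Class I: 4/5 of 2530416 = 2024332.80, rounded up to 2024333; 2,024,333 required, 2,024,482 in favor — approved.
Class II: 3/5 of 1278243 = 766945.80, rounded up to 766946; 766,946 required, 766,946 in favor — approved.
Class III: 3/5 of 1385946 = 831567.60, rounded up to 831568; 831,568 required, 831,885 in favor — approved.

Approved — every class gave the required vote.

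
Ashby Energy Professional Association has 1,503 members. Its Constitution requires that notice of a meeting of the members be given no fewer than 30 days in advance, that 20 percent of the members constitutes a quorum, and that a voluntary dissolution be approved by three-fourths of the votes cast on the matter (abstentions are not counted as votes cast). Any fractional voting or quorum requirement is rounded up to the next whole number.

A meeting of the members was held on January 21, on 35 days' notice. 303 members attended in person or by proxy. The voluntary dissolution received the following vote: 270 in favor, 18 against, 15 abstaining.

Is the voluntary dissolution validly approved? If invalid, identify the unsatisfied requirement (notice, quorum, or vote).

Valid — all requirements satisfied.

Notice: 35 days given; 30 required. Satisfied.
Quorum: 20% of 1,503 = 300.60, rounded up to 301; 303 present. Satisfied.
Vote: requires three-fourths of the votes cast (303 − 15 abstaining = 288); 3/4 of 288 = 216, so 216 needed; 270 in favor. Satisfied.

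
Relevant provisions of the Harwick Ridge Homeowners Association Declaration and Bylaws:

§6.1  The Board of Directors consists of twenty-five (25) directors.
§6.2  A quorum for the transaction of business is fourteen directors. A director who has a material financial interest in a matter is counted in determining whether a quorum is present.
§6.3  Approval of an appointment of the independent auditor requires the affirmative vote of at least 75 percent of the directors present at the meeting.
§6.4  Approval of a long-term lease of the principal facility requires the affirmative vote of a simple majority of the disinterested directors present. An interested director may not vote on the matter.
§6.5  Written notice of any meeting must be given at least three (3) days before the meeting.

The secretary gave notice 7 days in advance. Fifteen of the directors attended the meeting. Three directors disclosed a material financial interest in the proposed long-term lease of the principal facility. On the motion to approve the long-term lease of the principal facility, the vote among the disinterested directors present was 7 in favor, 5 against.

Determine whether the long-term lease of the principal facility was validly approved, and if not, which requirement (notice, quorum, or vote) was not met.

Notice: 7 days given; 3 required (7 ≥ 3). Satisfied.
Quorum: 15 present (interested directors count toward quorum); quorum is 14. Satisfied.
Vote: the long-term lease of the principal facility requires a majority of the disinterested directors present (15 − 3 = 12). A majority of 12 is 7, so 7 affirmative votes are needed; 7 voted in favor. Satisfied.

Valid — all requirements satisfied.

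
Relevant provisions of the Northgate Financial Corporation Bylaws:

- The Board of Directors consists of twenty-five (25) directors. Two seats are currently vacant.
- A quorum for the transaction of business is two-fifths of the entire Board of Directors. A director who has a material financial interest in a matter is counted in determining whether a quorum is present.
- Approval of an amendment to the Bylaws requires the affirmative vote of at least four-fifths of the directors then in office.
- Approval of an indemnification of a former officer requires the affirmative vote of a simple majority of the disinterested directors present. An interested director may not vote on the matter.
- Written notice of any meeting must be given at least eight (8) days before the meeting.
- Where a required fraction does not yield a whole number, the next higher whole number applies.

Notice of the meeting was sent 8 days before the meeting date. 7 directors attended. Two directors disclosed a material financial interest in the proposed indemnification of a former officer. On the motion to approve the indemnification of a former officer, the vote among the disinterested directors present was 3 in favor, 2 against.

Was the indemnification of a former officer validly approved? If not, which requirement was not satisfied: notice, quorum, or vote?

Invalid — quorum requirement not satisfied.

Notice: 8 days given; 8 required (8 ≥ 8). Satisfied.
Quorum: 7 present (interested directors count toward quorum); quorum is 10. Not satisfied.
Vote: the indemnification of a former officer requires a majority of the disinterested directors present (7 − 2 = 5). A majority of 5 is 3, so 3 affirmative votes are needed; 3 voted in favor. Satisfied. (Moot — without a quorum no business can be validly transacted.)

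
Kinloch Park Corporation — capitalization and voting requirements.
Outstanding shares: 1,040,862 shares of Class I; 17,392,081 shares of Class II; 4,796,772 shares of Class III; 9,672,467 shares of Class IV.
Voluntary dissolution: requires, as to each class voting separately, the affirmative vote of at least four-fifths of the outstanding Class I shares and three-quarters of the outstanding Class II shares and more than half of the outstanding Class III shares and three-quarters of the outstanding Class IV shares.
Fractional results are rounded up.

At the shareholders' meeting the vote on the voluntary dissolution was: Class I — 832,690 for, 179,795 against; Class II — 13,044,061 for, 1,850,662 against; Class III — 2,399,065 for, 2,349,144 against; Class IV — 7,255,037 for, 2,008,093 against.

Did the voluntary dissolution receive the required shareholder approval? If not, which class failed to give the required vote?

Class I: 4/5 of 1040862 = 832689.60, rounded up to 832690; 832,690 required, 832,690 in favor — approved.
Class II: 3/4 of 17392081 = 13044060.75, rounded up to 13044061; 13,044,061 required, 13,044,061 in favor — approved.
Class III: a majority of 4796772 is 2398387; 2,398,387 required, 2,399,065 in favor — approved.
Class IV: 3/4 of 9672467 = 7254350.25, rounded up to 7254351; 7,254,351 required, 7,255,037 in favor — approved.

Approved — every class gave the required vote.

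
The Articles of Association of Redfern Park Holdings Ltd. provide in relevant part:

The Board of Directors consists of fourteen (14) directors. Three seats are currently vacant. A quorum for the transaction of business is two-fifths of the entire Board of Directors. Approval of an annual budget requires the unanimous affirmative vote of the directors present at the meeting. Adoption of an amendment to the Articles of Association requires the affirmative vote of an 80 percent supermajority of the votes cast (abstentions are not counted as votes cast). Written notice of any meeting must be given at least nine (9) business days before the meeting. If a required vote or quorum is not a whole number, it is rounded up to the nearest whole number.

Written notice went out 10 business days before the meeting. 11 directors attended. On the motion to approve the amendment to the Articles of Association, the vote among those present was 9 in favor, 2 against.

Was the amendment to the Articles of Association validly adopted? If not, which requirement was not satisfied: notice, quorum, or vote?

Notice: 10 business days given; 9 required (10 ≥ 9). Satisfied.
Quorum: 11 present; quorum is 6. Satisfied.
Vote: the amendment to the Articles of Association requires four-fifths of the votes cast (11). 4/5 of 11 = 8.80, rounded up to 9, so 9 affirmative votes are needed; 9 voted in favor. Satisfied.

Valid — all requirements satisfied.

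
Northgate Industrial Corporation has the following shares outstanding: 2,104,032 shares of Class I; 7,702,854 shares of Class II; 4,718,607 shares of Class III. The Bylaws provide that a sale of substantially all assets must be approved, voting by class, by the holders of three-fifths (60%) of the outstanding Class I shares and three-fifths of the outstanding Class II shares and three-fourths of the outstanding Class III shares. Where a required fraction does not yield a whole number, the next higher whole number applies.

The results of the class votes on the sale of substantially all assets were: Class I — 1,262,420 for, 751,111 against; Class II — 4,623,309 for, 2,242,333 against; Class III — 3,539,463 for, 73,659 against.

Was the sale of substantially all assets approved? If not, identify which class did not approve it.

Class I: 3/5 of 2104032 = 1262419.20, rounded up to 1262420; 1,262,420 required, 1,262,420 in favor — approved.
Class II: 3/5 of 7702854 = 4621712.40, rounded up to 4621713; 4,621,713 required, 4,623,309 in favor — approved.
Class III: 3/4 of 4718607 = 3538955.25, rounded up to 3538956; 3,538,956 required, 3,539,463 in favor — approved.

Approved — every class gave the required vote.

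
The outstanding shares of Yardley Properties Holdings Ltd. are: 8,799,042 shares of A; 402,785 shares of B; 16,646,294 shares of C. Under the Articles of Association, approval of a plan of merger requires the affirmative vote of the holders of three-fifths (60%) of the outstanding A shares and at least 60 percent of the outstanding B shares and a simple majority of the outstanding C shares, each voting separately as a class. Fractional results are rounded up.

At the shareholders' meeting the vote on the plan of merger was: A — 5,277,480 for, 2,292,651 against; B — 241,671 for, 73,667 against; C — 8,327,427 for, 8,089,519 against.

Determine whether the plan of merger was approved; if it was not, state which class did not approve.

A: 3/5 of 8799042 = 5279425.20, rounded up to 5279426; 5,279,426 required, 5,277,480 in favor — not approved.
B: 3/5 of 402785 = 241671; 241,671 required, 241,671 in favor — approved.
C: a majority of 16646294 is 8323148; 8,323,148 required, 8,327,427 in favor — approved.

Not approved — the A shares did not give the required vote.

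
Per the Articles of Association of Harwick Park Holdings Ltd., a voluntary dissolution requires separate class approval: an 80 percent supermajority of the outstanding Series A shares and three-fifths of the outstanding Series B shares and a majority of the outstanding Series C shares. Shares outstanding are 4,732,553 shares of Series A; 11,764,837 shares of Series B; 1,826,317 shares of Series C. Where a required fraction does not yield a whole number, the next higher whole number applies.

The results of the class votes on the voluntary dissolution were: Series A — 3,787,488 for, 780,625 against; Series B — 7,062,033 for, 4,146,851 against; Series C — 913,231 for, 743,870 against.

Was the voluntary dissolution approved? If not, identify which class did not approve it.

Series A: 4/5 of 4732553 = 3786042.40, rounded up to 3786043; 3,786,043 required, 3,787,488 in favor — approved.
Series B: 3/5 of 11764837 = 7058902.20, rounded up to 7058903; 7,058,903 required, 7,062,033 in favor — approved.
Series C: a majority of 1826317 is 913159; 913,159 required, 913,231 in favor — approved.

Approved — every class gave the required vote.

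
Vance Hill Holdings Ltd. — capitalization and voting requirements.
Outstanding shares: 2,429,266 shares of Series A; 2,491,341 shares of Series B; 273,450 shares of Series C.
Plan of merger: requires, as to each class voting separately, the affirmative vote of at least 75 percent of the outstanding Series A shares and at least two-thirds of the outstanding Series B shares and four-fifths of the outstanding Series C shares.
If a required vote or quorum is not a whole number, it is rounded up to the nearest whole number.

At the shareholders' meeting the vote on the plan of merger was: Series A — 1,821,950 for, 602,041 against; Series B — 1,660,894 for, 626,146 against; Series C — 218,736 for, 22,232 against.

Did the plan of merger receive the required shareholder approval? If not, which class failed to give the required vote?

Not approved — the Series C shares did not give the required vote.

Series A: 3/4 of 2429266 = 1821949.50, rounded up to 1821950; 1,821,950 required, 1,821,950 in favor — approved.
Series B: 2/3 of 2491341 = 1660894; 1,660,894 required, 1,660,894 in favor — approved.
Series C: 4/5 of 273450 = 218760; 218,760 required, 218,736 in favor — not approved.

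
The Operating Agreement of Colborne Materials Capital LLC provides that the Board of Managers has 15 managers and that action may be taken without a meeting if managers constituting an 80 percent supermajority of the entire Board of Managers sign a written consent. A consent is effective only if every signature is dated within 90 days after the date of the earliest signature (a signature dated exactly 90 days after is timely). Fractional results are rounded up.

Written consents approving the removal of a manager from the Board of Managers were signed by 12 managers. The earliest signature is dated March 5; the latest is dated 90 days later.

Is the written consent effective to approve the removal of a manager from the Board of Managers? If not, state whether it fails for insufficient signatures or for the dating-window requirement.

Signatures required: an 80 percent supermajority of 15 — 4/5 of 15 = 12, so 12 needed; 12 signed. Sufficient.
Dating window: the latest signature is 90 days after the earliest; the limit is 90 days. Within the window.

Effective — both the signature and dating-window requirements are satisfied.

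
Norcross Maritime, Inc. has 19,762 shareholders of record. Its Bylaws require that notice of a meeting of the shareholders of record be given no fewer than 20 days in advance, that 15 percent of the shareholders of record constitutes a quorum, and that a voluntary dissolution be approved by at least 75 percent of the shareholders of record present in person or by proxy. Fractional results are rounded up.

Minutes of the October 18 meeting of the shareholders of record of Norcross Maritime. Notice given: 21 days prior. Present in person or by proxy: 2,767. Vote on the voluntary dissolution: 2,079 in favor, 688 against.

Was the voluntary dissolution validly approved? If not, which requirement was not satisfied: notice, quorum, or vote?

Notice: 21 days given; 20 required. Satisfied.
Quorum: 15% of 19,762 = 2,964.30, rounded up to 2,965; 2,767 present. Not satisfied.
Vote: requires three-fourths of those present (2,767); 3/4 of 2767 = 2075.25, rounded up to 2076, so 2,076 needed; 2,079 in favor. Satisfied.

Invalid — quorum requirement not satisfied.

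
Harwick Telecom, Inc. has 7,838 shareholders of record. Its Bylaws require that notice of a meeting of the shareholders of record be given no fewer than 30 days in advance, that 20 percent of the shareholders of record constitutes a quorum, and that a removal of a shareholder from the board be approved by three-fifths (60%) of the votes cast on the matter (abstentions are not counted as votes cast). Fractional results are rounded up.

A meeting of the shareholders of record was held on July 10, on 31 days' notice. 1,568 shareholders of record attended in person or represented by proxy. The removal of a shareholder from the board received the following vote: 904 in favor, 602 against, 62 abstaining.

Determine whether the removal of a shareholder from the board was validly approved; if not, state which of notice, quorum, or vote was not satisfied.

Valid — all requirements satisfied.

Notice: 31 days given; 30 required. Satisfied.
Quorum: 20% of 7,838 = 1,567.60, rounded up to 1,568; 1,568 present. Satisfied.
Vote: requires three-fifths of the votes cast (1,568 − 62 abstaining = 1,506); 3/5 of 1506 = 903.60, rounded up to 904, so 904 needed; 904 in favor. Satisfied.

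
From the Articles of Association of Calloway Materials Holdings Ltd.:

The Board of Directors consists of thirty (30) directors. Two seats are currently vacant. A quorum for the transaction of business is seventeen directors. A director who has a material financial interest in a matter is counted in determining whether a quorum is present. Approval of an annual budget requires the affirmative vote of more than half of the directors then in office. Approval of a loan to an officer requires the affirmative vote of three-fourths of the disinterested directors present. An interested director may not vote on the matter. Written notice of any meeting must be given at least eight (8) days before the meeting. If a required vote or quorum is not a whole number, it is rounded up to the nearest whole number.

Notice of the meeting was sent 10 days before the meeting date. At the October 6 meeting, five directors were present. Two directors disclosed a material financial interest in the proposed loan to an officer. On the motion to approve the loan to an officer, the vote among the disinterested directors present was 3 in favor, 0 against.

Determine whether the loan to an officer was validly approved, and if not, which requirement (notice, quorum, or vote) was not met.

Notice: 10 days given; 8 required (10 ≥ 8). Satisfied.
Quorum: 5 present (interested directors count toward quorum); quorum is 17. Not satisfied.
Vote: the loan to an officer requires three-fourths of the disinterested directors present (5 − 2 = 3). 3/4 of 3 = 2.25, rounded up to 3, so 3 affirmative votes are needed; 3 voted in favor. Satisfied. (Moot — without a quorum no business can be validly transacted.)

Invalid — quorum requirement not satisfied.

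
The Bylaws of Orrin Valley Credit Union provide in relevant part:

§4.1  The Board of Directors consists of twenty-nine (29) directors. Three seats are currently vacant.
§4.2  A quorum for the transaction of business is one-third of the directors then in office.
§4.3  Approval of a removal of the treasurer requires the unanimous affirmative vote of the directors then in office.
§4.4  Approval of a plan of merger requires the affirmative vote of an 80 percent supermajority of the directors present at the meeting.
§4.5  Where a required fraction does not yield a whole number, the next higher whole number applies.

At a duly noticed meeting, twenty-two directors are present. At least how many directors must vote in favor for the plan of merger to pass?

18

The plan of merger requires four-fifths of the directors present (22).
4/5 of 22 = 17.60, rounded up to 18.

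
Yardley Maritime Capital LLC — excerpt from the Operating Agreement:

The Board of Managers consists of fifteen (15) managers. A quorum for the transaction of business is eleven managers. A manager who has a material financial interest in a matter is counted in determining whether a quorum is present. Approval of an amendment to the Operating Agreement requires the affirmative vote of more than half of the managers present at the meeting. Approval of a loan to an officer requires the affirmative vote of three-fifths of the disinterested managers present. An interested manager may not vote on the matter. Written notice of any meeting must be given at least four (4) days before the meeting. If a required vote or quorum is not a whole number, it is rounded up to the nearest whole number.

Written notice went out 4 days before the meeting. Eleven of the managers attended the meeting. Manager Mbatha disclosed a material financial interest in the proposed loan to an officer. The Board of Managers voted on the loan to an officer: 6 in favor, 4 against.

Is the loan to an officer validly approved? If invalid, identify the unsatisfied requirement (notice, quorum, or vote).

Valid — all requirements satisfied.

Notice: 4 days given; 4 required (4 ≥ 4). Satisfied.
Quorum: 11 present (interested managers count toward quorum); quorum is 11. Satisfied.
Vote: the loan to an officer requires three-fifths of the disinterested managers present (11 − 1 = 10). 3/5 of 10 = 6, so 6 affirmative votes are needed; 6 voted in favor. Satisfied.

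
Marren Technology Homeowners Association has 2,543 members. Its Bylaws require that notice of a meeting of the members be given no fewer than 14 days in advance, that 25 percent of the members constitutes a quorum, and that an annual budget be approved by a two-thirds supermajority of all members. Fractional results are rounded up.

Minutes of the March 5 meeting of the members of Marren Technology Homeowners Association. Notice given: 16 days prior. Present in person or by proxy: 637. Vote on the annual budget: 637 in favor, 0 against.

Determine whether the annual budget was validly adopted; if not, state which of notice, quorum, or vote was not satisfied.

Invalid — vote requirement not satisfied.

Notice: 16 days given; 14 required. Satisfied.
Quorum: 25% of 2,543 = 635.75, rounded up to 636; 637 present. Satisfied.
Vote: requires two-thirds of all members (2,543); 2/3 of 2543 = 1695.33, rounded up to 1696, so 1,696 needed; 637 in favor. Not satisfied.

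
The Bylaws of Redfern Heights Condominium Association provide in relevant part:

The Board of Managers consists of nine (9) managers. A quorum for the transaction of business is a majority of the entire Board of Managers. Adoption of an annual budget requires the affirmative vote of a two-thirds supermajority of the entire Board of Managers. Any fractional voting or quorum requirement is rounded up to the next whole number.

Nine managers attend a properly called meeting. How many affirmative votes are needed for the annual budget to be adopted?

6

The annual budget requires two-thirds of the entire Board of Managers (9).
2/3 of 9 = 6.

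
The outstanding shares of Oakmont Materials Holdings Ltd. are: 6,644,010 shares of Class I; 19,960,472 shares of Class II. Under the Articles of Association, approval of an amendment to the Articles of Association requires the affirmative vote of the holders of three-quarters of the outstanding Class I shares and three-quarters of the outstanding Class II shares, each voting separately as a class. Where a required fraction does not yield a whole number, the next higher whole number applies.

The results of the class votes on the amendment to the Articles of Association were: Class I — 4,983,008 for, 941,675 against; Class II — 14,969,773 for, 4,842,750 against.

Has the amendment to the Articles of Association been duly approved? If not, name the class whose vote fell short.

Not approved — the Class II shares did not give the required vote.

Class I: 3/4 of 6644010 = 4983007.50, rounded up to 4983008; 4,983,008 required, 4,983,008 in favor — approved.
Class II: 3/4 of 19960472 = 14970354; 14,970,354 required, 14,969,773 in favor — not approved.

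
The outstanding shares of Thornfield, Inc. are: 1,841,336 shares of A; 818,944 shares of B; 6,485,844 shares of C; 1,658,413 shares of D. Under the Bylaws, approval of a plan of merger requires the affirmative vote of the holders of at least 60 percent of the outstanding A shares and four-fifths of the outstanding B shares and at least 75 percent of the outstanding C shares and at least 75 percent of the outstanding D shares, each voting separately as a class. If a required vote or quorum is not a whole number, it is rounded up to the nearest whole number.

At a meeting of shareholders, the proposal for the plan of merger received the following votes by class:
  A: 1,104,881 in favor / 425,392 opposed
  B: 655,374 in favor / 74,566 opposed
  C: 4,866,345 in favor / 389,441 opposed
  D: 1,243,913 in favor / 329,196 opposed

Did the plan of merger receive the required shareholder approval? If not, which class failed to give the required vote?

Approved — every class gave the required vote.

A: 3/5 of 1841336 = 1104801.60, rounded up to 1104802; 1,104,802 required, 1,104,881 in favor — approved.
B: 4/5 of 818944 = 655155.20, rounded up to 655156; 655,156 required, 655,374 in favor — approved.
C: 3/4 of 6485844 = 4864383; 4,864,383 required, 4,866,345 in favor — approved.
D: 3/4 of 1658413 = 1243809.75, rounded up to 1243810; 1,243,810 required, 1,243,913 in favor — approved.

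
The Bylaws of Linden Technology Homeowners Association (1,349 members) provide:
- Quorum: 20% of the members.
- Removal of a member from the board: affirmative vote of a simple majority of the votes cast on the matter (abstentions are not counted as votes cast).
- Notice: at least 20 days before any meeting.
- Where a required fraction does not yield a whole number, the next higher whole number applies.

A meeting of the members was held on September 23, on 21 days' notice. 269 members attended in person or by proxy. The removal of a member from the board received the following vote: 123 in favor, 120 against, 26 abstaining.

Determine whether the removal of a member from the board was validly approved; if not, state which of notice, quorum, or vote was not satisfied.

Invalid — quorum requirement not satisfied.

Notice: 21 days given; 20 required. Satisfied.
Quorum: 20% of 1,349 = 269.80, rounded up to 270; 269 present. Not satisfied.
Vote: requires a majority of the votes cast (269 − 26 abstaining = 243); a majority of 243 is 122, so 122 needed; 123 in favor. Satisfied.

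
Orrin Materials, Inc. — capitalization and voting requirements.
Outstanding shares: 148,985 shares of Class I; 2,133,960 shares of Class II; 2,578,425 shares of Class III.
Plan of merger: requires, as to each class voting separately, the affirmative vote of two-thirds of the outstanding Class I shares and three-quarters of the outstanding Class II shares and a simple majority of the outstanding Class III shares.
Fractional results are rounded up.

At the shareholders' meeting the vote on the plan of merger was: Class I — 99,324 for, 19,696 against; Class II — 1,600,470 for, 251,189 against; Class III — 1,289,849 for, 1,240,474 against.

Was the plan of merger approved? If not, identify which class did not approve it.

Class I: 2/3 of 148985 = 99323.33, rounded up to 99324; 99,324 required, 99,324 in favor — approved.
Class II: 3/4 of 2133960 = 1600470; 1,600,470 required, 1,600,470 in favor — approved.
Class III: a majority of 2578425 is 1289213; 1,289,213 required, 1,289,849 in favor — approved.

Approved — every class gave the required vote.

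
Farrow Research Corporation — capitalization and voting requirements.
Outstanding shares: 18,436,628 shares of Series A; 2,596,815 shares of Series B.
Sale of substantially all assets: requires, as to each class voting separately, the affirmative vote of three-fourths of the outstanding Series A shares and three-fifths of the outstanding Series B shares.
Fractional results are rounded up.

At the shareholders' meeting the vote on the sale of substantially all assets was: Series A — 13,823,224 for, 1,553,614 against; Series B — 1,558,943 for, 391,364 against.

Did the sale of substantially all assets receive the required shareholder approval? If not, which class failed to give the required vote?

Not approved — the Series A shares did not give the required vote.

Series A: 3/4 of 18436628 = 13827471; 13,827,471 required, 13,823,224 in favor — not approved.
Series B: 3/5 of 2596815 = 1558089; 1,558,089 required, 1,558,943 in favor — approved.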